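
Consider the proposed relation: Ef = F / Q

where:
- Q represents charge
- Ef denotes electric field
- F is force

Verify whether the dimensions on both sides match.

Yes

Q (charge) has dimensions [I T].
Ef (electric field) has dimensions [I^-1 L M T^-3].
F (force) has dimensions [L M T^-2].

Left side: [I^-1 L M T^-3]
Right side: [I^-1 L M T^-3]

Both sides have the same dimensions, so the equation is dimensionally consistent.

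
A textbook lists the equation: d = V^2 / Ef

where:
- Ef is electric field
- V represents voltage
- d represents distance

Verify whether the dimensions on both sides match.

No

Ef (electric field) has dimensions [I^-1 L M T^-3].
V (voltage) has dimensions [I^-1 L^2 M T^-3].
d (distance) has dimensions [L].

Left side: [L]
Right side: [I^-1 L^3 M T^-3]

The two sides have different dimensions, so the equation is NOT dimensionally consistent.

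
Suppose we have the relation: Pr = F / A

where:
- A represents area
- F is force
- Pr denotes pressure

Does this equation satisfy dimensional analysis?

Yes

A (area) has dimensions [L^2].
F (force) has dimensions [L M T^-2].
Pr (pressure) has dimensions [L^-1 M T^-2].

Left side: [L^-1 M T^-2]
Right side: [L^-1 M T^-2]

Both sides have the same dimensions, so the equation is dimensionally consistent.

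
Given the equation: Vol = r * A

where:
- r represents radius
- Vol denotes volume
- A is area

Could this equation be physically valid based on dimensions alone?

Yes

r (radius) has dimensions [L].
Vol (volume) has dimensions [L^3].
A (area) has dimensions [L^2].

Left side: [L^3]
Right side: [L^3]

Both sides have the same dimensions, so the equation is dimensionally consistent.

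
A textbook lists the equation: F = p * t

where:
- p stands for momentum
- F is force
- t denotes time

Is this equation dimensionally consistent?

No

p (momentum) has dimensions [L M T^-1].
F (force) has dimensions [L M T^-2].
t (time) has dimensions [T].

Left side: [L M T^-2]
Right side: [L M]

The two sides have different dimensions, so the equation is NOT dimensionally consistent.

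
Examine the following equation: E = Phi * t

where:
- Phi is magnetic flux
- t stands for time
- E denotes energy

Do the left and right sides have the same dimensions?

No

Phi (magnetic flux) has dimensions [I^-1 L^2 M T^-2].
t (time) has dimensions [T].
E (energy) has dimensions [L^2 M T^-2].

Left side: [L^2 M T^-2]
Right side: [I^-1 L^2 M T^-1]

The two sides have different dimensions, so the equation is NOT dimensionally consistent.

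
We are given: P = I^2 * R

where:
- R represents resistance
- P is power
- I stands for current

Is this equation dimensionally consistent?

Yes

R (resistance) has dimensions [I^-2 L^2 M T^-3].
P (power) has dimensions [L^2 M T^-3].
I (current) has dimensions [I].

Left side: [L^2 M T^-3]
Right side: [L^2 M T^-3]

Both sides have the same dimensions, so the equation is dimensionally consistent.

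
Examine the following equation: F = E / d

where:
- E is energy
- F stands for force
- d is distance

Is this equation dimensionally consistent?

Yes

E (energy) has dimensions [L^2 M T^-2].
F (force) has dimensions [L M T^-2].
d (distance) has dimensions [L].

Left side: [L M T^-2]
Right side: [L M T^-2]

Both sides have the same dimensions, so the equation is dimensionally consistent.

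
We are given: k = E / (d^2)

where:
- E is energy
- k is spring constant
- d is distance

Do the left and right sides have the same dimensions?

Yes

E (energy) has dimensions [L^2 M T^-2].
k (spring constant) has dimensions [M T^-2].
d (distance) has dimensions [L].

Left side: [M T^-2]
Right side: [M T^-2]

Both sides have the same dimensions, so the equation is dimensionally consistent.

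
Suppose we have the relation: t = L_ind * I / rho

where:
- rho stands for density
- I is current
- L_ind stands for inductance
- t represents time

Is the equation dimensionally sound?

No

rho (density) has dimensions [L^-3 M].
I (current) has dimensions [I].
L_ind (inductance) has dimensions [I^-2 L^2 M T^-2].
t (time) has dimensions [T].

Left side: [T]
Right side: [I^-1 L^5 T^-2]

The two sides have different dimensions, so the equation is NOT dimensionally consistent.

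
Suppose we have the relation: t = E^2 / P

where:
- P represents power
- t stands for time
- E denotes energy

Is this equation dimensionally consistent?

No

P (power) has dimensions [L^2 M T^-3].
t (time) has dimensions [T].
E (energy) has dimensions [L^2 M T^-2].

Left side: [T]
Right side: [L^2 M T^-1]

The two sides have different dimensions, so the equation is NOT dimensionally consistent.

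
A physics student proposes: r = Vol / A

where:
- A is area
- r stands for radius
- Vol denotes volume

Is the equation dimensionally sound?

Yes

A (area) has dimensions [L^2].
r (radius) has dimensions [L].
Vol (volume) has dimensions [L^3].

Left side: [L]
Right side: [L]

Both sides have the same dimensions, so the equation is dimensionally consistent.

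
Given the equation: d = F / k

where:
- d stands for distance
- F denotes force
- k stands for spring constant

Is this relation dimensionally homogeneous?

Yes

d (distance) has dimensions [L].
F (force) has dimensions [L M T^-2].
k (spring constant) has dimensions [M T^-2].

Left side: [L]
Right side: [L]

Both sides have the same dimensions, so the equation is dimensionally consistent.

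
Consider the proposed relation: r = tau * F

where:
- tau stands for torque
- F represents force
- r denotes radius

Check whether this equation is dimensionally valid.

No

tau (torque) has dimensions [L^2 M T^-2].
F (force) has dimensions [L M T^-2].
r (radius) has dimensions [L].

Left side: [L]
Right side: [L^3 M^2 T^-4]

The two sides have different dimensions, so the equation is NOT dimensionally consistent.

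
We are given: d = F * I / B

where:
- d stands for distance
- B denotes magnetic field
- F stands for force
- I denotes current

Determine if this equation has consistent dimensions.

No

d (distance) has dimensions [L].
B (magnetic field) has dimensions [I^-1 M T^-2].
F (force) has dimensions [L M T^-2].
I (current) has dimensions [I].

Left side: [L]
Right side: [I^2 L]

The two sides have different dimensions, so the equation is NOT dimensionally consistent.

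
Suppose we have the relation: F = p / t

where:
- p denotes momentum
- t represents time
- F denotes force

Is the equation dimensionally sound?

Yes

p (momentum) has dimensions [L M T^-1].
t (time) has dimensions [T].
F (force) has dimensions [L M T^-2].

Left side: [L M T^-2]
Right side: [L M T^-2]

Both sides have the same dimensions, so the equation is dimensionally consistent.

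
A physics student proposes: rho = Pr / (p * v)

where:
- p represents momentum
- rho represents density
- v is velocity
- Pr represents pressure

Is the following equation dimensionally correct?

No

p (momentum) has dimensions [L M T^-1].
rho (density) has dimensions [L^-3 M].
v (velocity) has dimensions [L T^-1].
Pr (pressure) has dimensions [L^-1 M T^-2].

Left side: [L^-3 M]
Right side: [L^-3]

The two sides have different dimensions, so the equation is NOT dimensionally consistent.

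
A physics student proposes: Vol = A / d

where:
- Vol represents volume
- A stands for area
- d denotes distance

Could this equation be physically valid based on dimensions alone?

No

Vol (volume) has dimensions [L^3].
A (area) has dimensions [L^2].
d (distance) has dimensions [L].

Left side: [L^3]
Right side: [L]

The two sides have different dimensions, so the equation is NOT dimensionally consistent.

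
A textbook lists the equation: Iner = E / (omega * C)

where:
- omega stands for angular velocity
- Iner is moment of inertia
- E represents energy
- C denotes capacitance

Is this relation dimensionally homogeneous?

No

omega (angular velocity) has dimensions [T^-1].
Iner (moment of inertia) has dimensions [L^2 M].
E (energy) has dimensions [L^2 M T^-2].
C (capacitance) has dimensions [I^2 L^-2 M^-1 T^4].

Left side: [L^2 M]
Right side: [I^-2 L^4 M^2 T^-5]

The two sides have different dimensions, so the equation is NOT dimensionally consistent.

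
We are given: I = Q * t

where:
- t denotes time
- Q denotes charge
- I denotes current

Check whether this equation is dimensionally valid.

No

t (time) has dimensions [T].
Q (charge) has dimensions [I T].
I (current) has dimensions [I].

Left side: [I]
Right side: [I T^2]

The two sides have different dimensions, so the equation is NOT dimensionally consistent.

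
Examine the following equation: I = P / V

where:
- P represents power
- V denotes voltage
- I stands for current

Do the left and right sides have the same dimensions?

Yes

P (power) has dimensions [L^2 M T^-3].
V (voltage) has dimensions [I^-1 L^2 M T^-3].
I (current) has dimensions [I].

Left side: [I]
Right side: [I]

Both sides have the same dimensions, so the equation is dimensionally consistent.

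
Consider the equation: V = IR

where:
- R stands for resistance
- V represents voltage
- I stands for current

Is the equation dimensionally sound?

Yes

R (resistance) has dimensions [I^-2 L^2 M T^-3].
V (voltage) has dimensions [I^-1 L^2 M T^-3].
I (current) has dimensions [I].

Left side: [I^-1 L^2 M T^-3]
Right side: [I^-1 L^2 M T^-3]

Both sides have the same dimensions, so the equation is dimensionally consistent.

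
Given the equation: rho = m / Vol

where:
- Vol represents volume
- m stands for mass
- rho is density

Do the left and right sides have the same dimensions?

Yes

Vol (volume) has dimensions [L^3].
m (mass) has dimensions [M].
rho (density) has dimensions [L^-3 M].

Left side: [L^-3 M]
Right side: [L^-3 M]

Both sides have the same dimensions, so the equation is dimensionally consistent.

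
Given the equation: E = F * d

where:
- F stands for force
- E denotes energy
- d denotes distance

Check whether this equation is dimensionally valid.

Yes

F (force) has dimensions [L M T^-2].
E (energy) has dimensions [L^2 M T^-2].
d (distance) has dimensions [L].

Left side: [L^2 M T^-2]
Right side: [L^2 M T^-2]

Both sides have the same dimensions, so the equation is dimensionally consistent.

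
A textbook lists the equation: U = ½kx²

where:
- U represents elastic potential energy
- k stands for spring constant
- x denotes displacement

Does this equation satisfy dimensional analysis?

Yes

U (elastic potential energy) has dimensions [L^2 M T^-2].
k (spring constant) has dimensions [M T^-2].
x (displacement) has dimensions [L].

Left side: [L^2 M T^-2]
Right side: [L^2 M T^-2]

Both sides have the same dimensions, so the equation is dimensionally consistent.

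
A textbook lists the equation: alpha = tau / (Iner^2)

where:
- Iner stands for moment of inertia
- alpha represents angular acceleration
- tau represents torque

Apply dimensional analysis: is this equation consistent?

No

Iner (moment of inertia) has dimensions [L^2 M].
alpha (angular acceleration) has dimensions [T^-2].
tau (torque) has dimensions [L^2 M T^-2].

Left side: [T^-2]
Right side: [L^-2 M^-1 T^-2]

The two sides have different dimensions, so the equation is NOT dimensionally consistent.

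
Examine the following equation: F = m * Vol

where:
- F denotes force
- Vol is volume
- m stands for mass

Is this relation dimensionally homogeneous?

No

F (force) has dimensions [L M T^-2].
Vol (volume) has dimensions [L^3].
m (mass) has dimensions [M].

Left side: [L M T^-2]
Right side: [L^3 M]

The two sides have different dimensions, so the equation is NOT dimensionally consistent.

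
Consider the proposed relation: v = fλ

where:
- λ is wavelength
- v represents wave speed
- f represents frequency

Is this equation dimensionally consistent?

Yes

λ (wavelength) has dimensions [L].
v (wave speed) has dimensions [L T^-1].
f (frequency) has dimensions [T^-1].

Left side: [L T^-1]
Right side: [L T^-1]

Both sides have the same dimensions, so the equation is dimensionally consistent.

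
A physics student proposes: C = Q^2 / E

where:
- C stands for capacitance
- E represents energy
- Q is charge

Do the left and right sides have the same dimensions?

Yes

C (capacitance) has dimensions [I^2 L^-2 M^-1 T^4].
E (energy) has dimensions [L^2 M T^-2].
Q (charge) has dimensions [I T].

Left side: [I^2 L^-2 M^-1 T^4]
Right side: [I^2 L^-2 M^-1 T^4]

Both sides have the same dimensions, so the equation is dimensionally consistent.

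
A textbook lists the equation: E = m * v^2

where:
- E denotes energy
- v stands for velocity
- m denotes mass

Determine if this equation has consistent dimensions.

Yes

E (energy) has dimensions [L^2 M T^-2].
v (velocity) has dimensions [L T^-1].
m (mass) has dimensions [M].

Left side: [L^2 M T^-2]
Right side: [L^2 M T^-2]

Both sides have the same dimensions, so the equation is dimensionally consistent.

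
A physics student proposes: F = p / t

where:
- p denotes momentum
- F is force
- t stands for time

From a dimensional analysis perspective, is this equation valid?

Yes

p (momentum) has dimensions [L M T^-1].
F (force) has dimensions [L M T^-2].
t (time) has dimensions [T].

Left side: [L M T^-2]
Right side: [L M T^-2]

Both sides have the same dimensions, so the equation is dimensionally consistent.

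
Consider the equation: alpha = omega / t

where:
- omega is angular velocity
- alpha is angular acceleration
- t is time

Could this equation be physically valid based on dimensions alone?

Yes

omega (angular velocity) has dimensions [T^-1].
alpha (angular acceleration) has dimensions [T^-2].
t (time) has dimensions [T].

Left side: [T^-2]
Right side: [T^-2]

Both sides have the same dimensions, so the equation is dimensionally consistent.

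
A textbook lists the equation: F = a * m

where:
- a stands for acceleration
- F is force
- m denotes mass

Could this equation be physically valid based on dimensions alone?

Yes

a (acceleration) has dimensions [L T^-2].
F (force) has dimensions [L M T^-2].
m (mass) has dimensions [M].

Left side: [L M T^-2]
Right side: [L M T^-2]

Both sides have the same dimensions, so the equation is dimensionally consistent.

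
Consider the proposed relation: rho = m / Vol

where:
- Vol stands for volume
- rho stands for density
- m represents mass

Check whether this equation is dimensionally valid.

Yes

Vol (volume) has dimensions [L^3].
rho (density) has dimensions [L^-3 M].
m (mass) has dimensions [M].

Left side: [L^-3 M]
Right side: [L^-3 M]

Both sides have the same dimensions, so the equation is dimensionally consistent.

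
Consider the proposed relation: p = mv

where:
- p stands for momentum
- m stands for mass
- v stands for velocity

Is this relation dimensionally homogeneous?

Yes

p (momentum) has dimensions [L M T^-1].
m (mass) has dimensions [M].
v (velocity) has dimensions [L T^-1].

Left side: [L M T^-1]
Right side: [L M T^-1]

Both sides have the same dimensions, so the equation is dimensionally consistent.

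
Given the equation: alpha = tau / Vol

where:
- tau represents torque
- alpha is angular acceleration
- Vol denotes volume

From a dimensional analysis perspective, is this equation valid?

No

tau (torque) has dimensions [L^2 M T^-2].
alpha (angular acceleration) has dimensions [T^-2].
Vol (volume) has dimensions [L^3].

Left side: [T^-2]
Right side: [L^-1 M T^-2]

The two sides have different dimensions, so the equation is NOT dimensionally consistent.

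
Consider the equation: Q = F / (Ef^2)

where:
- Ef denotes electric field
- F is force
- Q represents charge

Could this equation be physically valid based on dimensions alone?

No

Ef (electric field) has dimensions [I^-1 L M T^-3].
F (force) has dimensions [L M T^-2].
Q (charge) has dimensions [I T].

Left side: [I T]
Right side: [I^2 L^-1 M^-1 T^4]

The two sides have different dimensions, so the equation is NOT dimensionally consistent.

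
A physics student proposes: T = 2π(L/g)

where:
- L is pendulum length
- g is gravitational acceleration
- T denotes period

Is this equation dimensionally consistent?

No

L (pendulum length) has dimensions [L].
g (gravitational acceleration) has dimensions [L T^-2].
T (period) has dimensions [T].

Left side: [T]
Right side: [T^2]

The two sides have different dimensions, so the equation is NOT dimensionally consistent.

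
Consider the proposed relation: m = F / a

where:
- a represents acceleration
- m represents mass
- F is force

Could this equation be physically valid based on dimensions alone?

Yes

a (acceleration) has dimensions [L T^-2].
m (mass) has dimensions [M].
F (force) has dimensions [L M T^-2].

Left side: [M]
Right side: [M]

Both sides have the same dimensions, so the equation is dimensionally consistent.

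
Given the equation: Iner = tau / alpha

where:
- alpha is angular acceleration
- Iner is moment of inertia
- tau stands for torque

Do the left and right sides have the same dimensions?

Yes

alpha (angular acceleration) has dimensions [T^-2].
Iner (moment of inertia) has dimensions [L^2 M].
tau (torque) has dimensions [L^2 M T^-2].

Left side: [L^2 M]
Right side: [L^2 M]

Both sides have the same dimensions, so the equation is dimensionally consistent.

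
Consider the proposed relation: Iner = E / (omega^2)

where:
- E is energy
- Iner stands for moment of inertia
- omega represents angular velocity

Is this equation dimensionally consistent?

Yes

E (energy) has dimensions [L^2 M T^-2].
Iner (moment of inertia) has dimensions [L^2 M].
omega (angular velocity) has dimensions [T^-1].

Left side: [L^2 M]
Right side: [L^2 M]

Both sides have the same dimensions, so the equation is dimensionally consistent.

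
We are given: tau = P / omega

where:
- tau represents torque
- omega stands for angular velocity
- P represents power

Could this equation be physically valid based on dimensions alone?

Yes

tau (torque) has dimensions [L^2 M T^-2].
omega (angular velocity) has dimensions [T^-1].
P (power) has dimensions [L^2 M T^-3].

Left side: [L^2 M T^-2]
Right side: [L^2 M T^-2]

Both sides have the same dimensions, so the equation is dimensionally consistent.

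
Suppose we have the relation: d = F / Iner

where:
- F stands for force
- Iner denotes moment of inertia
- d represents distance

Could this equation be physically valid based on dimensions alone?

No

F (force) has dimensions [L M T^-2].
Iner (moment of inertia) has dimensions [L^2 M].
d (distance) has dimensions [L].

Left side: [L]
Right side: [L^-1 T^-2]

The two sides have different dimensions, so the equation is NOT dimensionally consistent.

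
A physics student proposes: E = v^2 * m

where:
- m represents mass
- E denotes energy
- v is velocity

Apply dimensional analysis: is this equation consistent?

Yes

m (mass) has dimensions [M].
E (energy) has dimensions [L^2 M T^-2].
v (velocity) has dimensions [L T^-1].

Left side: [L^2 M T^-2]
Right side: [L^2 M T^-2]

Both sides have the same dimensions, so the equation is dimensionally consistent.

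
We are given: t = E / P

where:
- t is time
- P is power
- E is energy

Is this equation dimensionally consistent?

Yes

t (time) has dimensions [T].
P (power) has dimensions [L^2 M T^-3].
E (energy) has dimensions [L^2 M T^-2].

Left side: [T]
Right side: [T]

Both sides have the same dimensions, so the equation is dimensionally consistent.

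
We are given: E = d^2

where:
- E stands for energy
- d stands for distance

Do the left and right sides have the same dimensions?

No

E (energy) has dimensions [L^2 M T^-2].
d (distance) has dimensions [L].

Left side: [L^2 M T^-2]
Right side: [L^2]

The two sides have different dimensions, so the equation is NOT dimensionally consistent.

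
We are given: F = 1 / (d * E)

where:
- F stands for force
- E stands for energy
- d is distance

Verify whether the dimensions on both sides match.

No

F (force) has dimensions [L M T^-2].
E (energy) has dimensions [L^2 M T^-2].
d (distance) has dimensions [L].

Left side: [L M T^-2]
Right side: [L^-3 M^-1 T^2]

The two sides have different dimensions, so the equation is NOT dimensionally consistent.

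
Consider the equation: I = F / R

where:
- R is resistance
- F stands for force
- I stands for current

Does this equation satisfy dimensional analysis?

No

R (resistance) has dimensions [I^-2 L^2 M T^-3].
F (force) has dimensions [L M T^-2].
I (current) has dimensions [I].

Left side: [I]
Right side: [I^2 L^-1 T]

The two sides have different dimensions, so the equation is NOT dimensionally consistent.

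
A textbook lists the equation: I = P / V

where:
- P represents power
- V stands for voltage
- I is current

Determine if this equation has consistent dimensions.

Yes

P (power) has dimensions [L^2 M T^-3].
V (voltage) has dimensions [I^-1 L^2 M T^-3].
I (current) has dimensions [I].

Left side: [I]
Right side: [I]

Both sides have the same dimensions, so the equation is dimensionally consistent.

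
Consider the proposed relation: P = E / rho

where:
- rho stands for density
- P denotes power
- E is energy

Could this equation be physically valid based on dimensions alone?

No

rho (density) has dimensions [L^-3 M].
P (power) has dimensions [L^2 M T^-3].
E (energy) has dimensions [L^2 M T^-2].

Left side: [L^2 M T^-3]
Right side: [L^5 T^-2]

The two sides have different dimensions, so the equation is NOT dimensionally consistent.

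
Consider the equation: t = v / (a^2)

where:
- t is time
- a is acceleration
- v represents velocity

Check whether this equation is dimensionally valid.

No

t (time) has dimensions [T].
a (acceleration) has dimensions [L T^-2].
v (velocity) has dimensions [L T^-1].

Left side: [T]
Right side: [L^-1 T^3]

The two sides have different dimensions, so the equation is NOT dimensionally consistent.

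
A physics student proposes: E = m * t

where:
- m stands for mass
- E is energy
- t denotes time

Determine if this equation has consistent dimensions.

No

m (mass) has dimensions [M].
E (energy) has dimensions [L^2 M T^-2].
t (time) has dimensions [T].

Left side: [L^2 M T^-2]
Right side: [M T]

The two sides have different dimensions, so the equation is NOT dimensionally consistent.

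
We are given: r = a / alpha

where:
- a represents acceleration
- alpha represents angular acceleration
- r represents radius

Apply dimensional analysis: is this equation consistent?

Yes

a (acceleration) has dimensions [L T^-2].
alpha (angular acceleration) has dimensions [T^-2].
r (radius) has dimensions [L].

Left side: [L]
Right side: [L]

Both sides have the same dimensions, so the equation is dimensionally consistent.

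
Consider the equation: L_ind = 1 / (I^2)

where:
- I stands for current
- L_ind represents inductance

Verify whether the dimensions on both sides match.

No

I (current) has dimensions [I].
L_ind (inductance) has dimensions [I^-2 L^2 M T^-2].

Left side: [I^-2 L^2 M T^-2]
Right side: [I^-2]

The two sides have different dimensions, so the equation is NOT dimensionally consistent.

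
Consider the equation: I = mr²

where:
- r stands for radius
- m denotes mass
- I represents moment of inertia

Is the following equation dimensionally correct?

Yes

r (radius) has dimensions [L].
m (mass) has dimensions [M].
I (moment of inertia) has dimensions [L^2 M].

Left side: [L^2 M]
Right side: [L^2 M]

Both sides have the same dimensions, so the equation is dimensionally consistent.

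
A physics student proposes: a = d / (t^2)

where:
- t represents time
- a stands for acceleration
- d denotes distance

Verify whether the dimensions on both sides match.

Yes

t (time) has dimensions [T].
a (acceleration) has dimensions [L T^-2].
d (distance) has dimensions [L].

Left side: [L T^-2]
Right side: [L T^-2]

Both sides have the same dimensions, so the equation is dimensionally consistent.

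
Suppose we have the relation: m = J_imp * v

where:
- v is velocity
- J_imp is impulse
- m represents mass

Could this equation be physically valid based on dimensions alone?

No

v (velocity) has dimensions [L T^-1].
J_imp (impulse) has dimensions [L M T^-1].
m (mass) has dimensions [M].

Left side: [M]
Right side: [L^2 M T^-2]

The two sides have different dimensions, so the equation is NOT dimensionally consistent.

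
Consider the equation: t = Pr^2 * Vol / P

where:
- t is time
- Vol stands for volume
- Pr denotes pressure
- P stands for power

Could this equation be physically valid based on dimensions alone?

No

t (time) has dimensions [T].
Vol (volume) has dimensions [L^3].
Pr (pressure) has dimensions [L^-1 M T^-2].
P (power) has dimensions [L^2 M T^-3].

Left side: [T]
Right side: [L^-1 M T^-1]

The two sides have different dimensions, so the equation is NOT dimensionally consistent.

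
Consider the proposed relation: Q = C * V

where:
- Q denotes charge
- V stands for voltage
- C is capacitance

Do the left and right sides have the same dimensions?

Yes

Q (charge) has dimensions [I T].
V (voltage) has dimensions [I^-1 L^2 M T^-3].
C (capacitance) has dimensions [I^2 L^-2 M^-1 T^4].

Left side: [I T]
Right side: [I T]

Both sides have the same dimensions, so the equation is dimensionally consistent.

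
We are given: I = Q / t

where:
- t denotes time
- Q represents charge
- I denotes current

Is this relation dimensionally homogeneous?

Yes

t (time) has dimensions [T].
Q (charge) has dimensions [I T].
I (current) has dimensions [I].

Left side: [I]
Right side: [I]

Both sides have the same dimensions, so the equation is dimensionally consistent.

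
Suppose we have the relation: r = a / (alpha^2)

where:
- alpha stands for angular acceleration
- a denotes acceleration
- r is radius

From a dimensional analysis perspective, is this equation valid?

No

alpha (angular acceleration) has dimensions [T^-2].
a (acceleration) has dimensions [L T^-2].
r (radius) has dimensions [L].

Left side: [L]
Right side: [L T^2]

The two sides have different dimensions, so the equation is NOT dimensionally consistent.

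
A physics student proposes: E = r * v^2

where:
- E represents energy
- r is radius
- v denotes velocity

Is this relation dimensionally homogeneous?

No

E (energy) has dimensions [L^2 M T^-2].
r (radius) has dimensions [L].
v (velocity) has dimensions [L T^-1].

Left side: [L^2 M T^-2]
Right side: [L^3 T^-2]

The two sides have different dimensions, so the equation is NOT dimensionally consistent.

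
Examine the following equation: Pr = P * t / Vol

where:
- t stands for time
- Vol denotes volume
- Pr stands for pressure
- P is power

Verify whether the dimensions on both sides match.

Yes

t (time) has dimensions [T].
Vol (volume) has dimensions [L^3].
Pr (pressure) has dimensions [L^-1 M T^-2].
P (power) has dimensions [L^2 M T^-3].

Left side: [L^-1 M T^-2]
Right side: [L^-1 M T^-2]

Both sides have the same dimensions, so the equation is dimensionally consistent.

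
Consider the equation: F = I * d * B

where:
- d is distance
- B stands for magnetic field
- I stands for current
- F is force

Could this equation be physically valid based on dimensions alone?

Yes

d (distance) has dimensions [L].
B (magnetic field) has dimensions [I^-1 M T^-2].
I (current) has dimensions [I].
F (force) has dimensions [L M T^-2].

Left side: [L M T^-2]
Right side: [L M T^-2]

Both sides have the same dimensions, so the equation is dimensionally consistent.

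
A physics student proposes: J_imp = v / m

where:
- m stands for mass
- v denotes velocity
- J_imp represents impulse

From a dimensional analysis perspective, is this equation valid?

No

m (mass) has dimensions [M].
v (velocity) has dimensions [L T^-1].
J_imp (impulse) has dimensions [L M T^-1].

Left side: [L M T^-1]
Right side: [L M^-1 T^-1]

The two sides have different dimensions, so the equation is NOT dimensionally consistent.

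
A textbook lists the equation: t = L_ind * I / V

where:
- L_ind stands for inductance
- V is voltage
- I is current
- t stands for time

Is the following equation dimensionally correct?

Yes

L_ind (inductance) has dimensions [I^-2 L^2 M T^-2].
V (voltage) has dimensions [I^-1 L^2 M T^-3].
I (current) has dimensions [I].
t (time) has dimensions [T].

Left side: [T]
Right side: [T]

Both sides have the same dimensions, so the equation is dimensionally consistent.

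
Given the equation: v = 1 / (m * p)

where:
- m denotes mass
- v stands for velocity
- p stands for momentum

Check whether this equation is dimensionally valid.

No

m (mass) has dimensions [M].
v (velocity) has dimensions [L T^-1].
p (momentum) has dimensions [L M T^-1].

Left side: [L T^-1]
Right side: [L^-1 M^-2 T]

The two sides have different dimensions, so the equation is NOT dimensionally consistent.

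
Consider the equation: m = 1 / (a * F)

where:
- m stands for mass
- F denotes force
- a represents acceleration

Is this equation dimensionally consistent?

No

m (mass) has dimensions [M].
F (force) has dimensions [L M T^-2].
a (acceleration) has dimensions [L T^-2].

Left side: [M]
Right side: [L^-2 M^-1 T^4]

The two sides have different dimensions, so the equation is NOT dimensionally consistent.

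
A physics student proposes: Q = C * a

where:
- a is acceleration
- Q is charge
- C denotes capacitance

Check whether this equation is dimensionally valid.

No

a (acceleration) has dimensions [L T^-2].
Q (charge) has dimensions [I T].
C (capacitance) has dimensions [I^2 L^-2 M^-1 T^4].

Left side: [I T]
Right side: [I^2 L^-1 M^-1 T^2]

The two sides have different dimensions, so the equation is NOT dimensionally consistent.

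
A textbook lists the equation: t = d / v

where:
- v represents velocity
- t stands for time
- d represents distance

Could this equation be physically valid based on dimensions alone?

Yes

v (velocity) has dimensions [L T^-1].
t (time) has dimensions [T].
d (distance) has dimensions [L].

Left side: [T]
Right side: [T]

Both sides have the same dimensions, so the equation is dimensionally consistent.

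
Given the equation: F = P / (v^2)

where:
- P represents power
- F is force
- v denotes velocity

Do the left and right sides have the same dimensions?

No

P (power) has dimensions [L^2 M T^-3].
F (force) has dimensions [L M T^-2].
v (velocity) has dimensions [L T^-1].

Left side: [L M T^-2]
Right side: [M T^-1]

The two sides have different dimensions, so the equation is NOT dimensionally consistent.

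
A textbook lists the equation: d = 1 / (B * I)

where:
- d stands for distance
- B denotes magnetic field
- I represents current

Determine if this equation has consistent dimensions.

No

d (distance) has dimensions [L].
B (magnetic field) has dimensions [I^-1 M T^-2].
I (current) has dimensions [I].

Left side: [L]
Right side: [M^-1 T^2]

The two sides have different dimensions, so the equation is NOT dimensionally consistent.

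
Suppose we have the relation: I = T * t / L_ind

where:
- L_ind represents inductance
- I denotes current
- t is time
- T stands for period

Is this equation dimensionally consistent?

No

L_ind (inductance) has dimensions [I^-2 L^2 M T^-2].
I (current) has dimensions [I].
t (time) has dimensions [T].
T (period) has dimensions [T].

Left side: [I]
Right side: [I^2 L^-2 M^-1 T^4]

The two sides have different dimensions, so the equation is NOT dimensionally consistent.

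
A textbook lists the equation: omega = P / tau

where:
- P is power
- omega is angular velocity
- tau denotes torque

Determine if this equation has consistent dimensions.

Yes

P (power) has dimensions [L^2 M T^-3].
omega (angular velocity) has dimensions [T^-1].
tau (torque) has dimensions [L^2 M T^-2].

Left side: [T^-1]
Right side: [T^-1]

Both sides have the same dimensions, so the equation is dimensionally consistent.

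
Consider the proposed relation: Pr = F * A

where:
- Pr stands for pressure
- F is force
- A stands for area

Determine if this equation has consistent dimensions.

No

Pr (pressure) has dimensions [L^-1 M T^-2].
F (force) has dimensions [L M T^-2].
A (area) has dimensions [L^2].

Left side: [L^-1 M T^-2]
Right side: [L^3 M T^-2]

The two sides have different dimensions, so the equation is NOT dimensionally consistent.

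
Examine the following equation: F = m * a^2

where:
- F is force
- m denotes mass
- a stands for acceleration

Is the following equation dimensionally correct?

No

F (force) has dimensions [L M T^-2].
m (mass) has dimensions [M].
a (acceleration) has dimensions [L T^-2].

Left side: [L M T^-2]
Right side: [L^2 M T^-4]

The two sides have different dimensions, so the equation is NOT dimensionally consistent.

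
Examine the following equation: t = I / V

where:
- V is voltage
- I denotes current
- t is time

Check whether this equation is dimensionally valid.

No

V (voltage) has dimensions [I^-1 L^2 M T^-3].
I (current) has dimensions [I].
t (time) has dimensions [T].

Left side: [T]
Right side: [I^2 L^-2 M^-1 T^3]

The two sides have different dimensions, so the equation is NOT dimensionally consistent.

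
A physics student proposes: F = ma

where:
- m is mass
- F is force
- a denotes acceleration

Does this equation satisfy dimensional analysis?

Yes

m (mass) has dimensions [M].
F (force) has dimensions [L M T^-2].
a (acceleration) has dimensions [L T^-2].

Left side: [L M T^-2]
Right side: [L M T^-2]

Both sides have the same dimensions, so the equation is dimensionally consistent.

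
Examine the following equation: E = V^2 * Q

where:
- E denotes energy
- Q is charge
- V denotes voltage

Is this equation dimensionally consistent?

No

E (energy) has dimensions [L^2 M T^-2].
Q (charge) has dimensions [I T].
V (voltage) has dimensions [I^-1 L^2 M T^-3].

Left side: [L^2 M T^-2]
Right side: [I^-1 L^4 M^2 T^-5]

The two sides have different dimensions, so the equation is NOT dimensionally consistent.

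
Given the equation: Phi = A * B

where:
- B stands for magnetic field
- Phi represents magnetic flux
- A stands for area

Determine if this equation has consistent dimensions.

Yes

B (magnetic field) has dimensions [I^-1 M T^-2].
Phi (magnetic flux) has dimensions [I^-1 L^2 M T^-2].
A (area) has dimensions [L^2].

Left side: [I^-1 L^2 M T^-2]
Right side: [I^-1 L^2 M T^-2]

Both sides have the same dimensions, so the equation is dimensionally consistent.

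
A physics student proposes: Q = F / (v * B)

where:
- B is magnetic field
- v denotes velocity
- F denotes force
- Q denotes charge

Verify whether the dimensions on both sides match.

Yes

B (magnetic field) has dimensions [I^-1 M T^-2].
v (velocity) has dimensions [L T^-1].
F (force) has dimensions [L M T^-2].
Q (charge) has dimensions [I T].

Left side: [I T]
Right side: [I T]

Both sides have the same dimensions, so the equation is dimensionally consistent.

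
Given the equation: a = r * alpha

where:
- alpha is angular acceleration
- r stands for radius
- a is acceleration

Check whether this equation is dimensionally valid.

Yes

alpha (angular acceleration) has dimensions [T^-2].
r (radius) has dimensions [L].
a (acceleration) has dimensions [L T^-2].

Left side: [L T^-2]
Right side: [L T^-2]

Both sides have the same dimensions, so the equation is dimensionally consistent.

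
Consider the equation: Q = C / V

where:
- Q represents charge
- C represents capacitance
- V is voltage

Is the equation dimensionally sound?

No

Q (charge) has dimensions [I T].
C (capacitance) has dimensions [I^2 L^-2 M^-1 T^4].
V (voltage) has dimensions [I^-1 L^2 M T^-3].

Left side: [I T]
Right side: [I^3 L^-4 M^-2 T^7]

The two sides have different dimensions, so the equation is NOT dimensionally consistent.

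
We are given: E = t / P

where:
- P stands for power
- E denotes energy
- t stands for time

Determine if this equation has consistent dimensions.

No

P (power) has dimensions [L^2 M T^-3].
E (energy) has dimensions [L^2 M T^-2].
t (time) has dimensions [T].

Left side: [L^2 M T^-2]
Right side: [L^-2 M^-1 T^4]

The two sides have different dimensions, so the equation is NOT dimensionally consistent.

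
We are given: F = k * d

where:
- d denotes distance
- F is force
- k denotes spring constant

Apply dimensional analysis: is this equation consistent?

Yes

d (distance) has dimensions [L].
F (force) has dimensions [L M T^-2].
k (spring constant) has dimensions [M T^-2].

Left side: [L M T^-2]
Right side: [L M T^-2]

Both sides have the same dimensions, so the equation is dimensionally consistent.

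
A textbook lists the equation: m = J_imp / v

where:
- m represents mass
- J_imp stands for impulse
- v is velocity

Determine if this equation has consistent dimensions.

Yes

m (mass) has dimensions [M].
J_imp (impulse) has dimensions [L M T^-1].
v (velocity) has dimensions [L T^-1].

Left side: [M]
Right side: [M]

Both sides have the same dimensions, so the equation is dimensionally consistent.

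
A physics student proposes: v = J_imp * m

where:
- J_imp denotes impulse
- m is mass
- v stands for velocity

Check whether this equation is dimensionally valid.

No

J_imp (impulse) has dimensions [L M T^-1].
m (mass) has dimensions [M].
v (velocity) has dimensions [L T^-1].

Left side: [L T^-1]
Right side: [L M^2 T^-1]

The two sides have different dimensions, so the equation is NOT dimensionally consistent.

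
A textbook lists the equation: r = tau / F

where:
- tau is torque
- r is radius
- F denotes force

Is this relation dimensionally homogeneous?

Yes

tau (torque) has dimensions [L^2 M T^-2].
r (radius) has dimensions [L].
F (force) has dimensions [L M T^-2].

Left side: [L]
Right side: [L]

Both sides have the same dimensions, so the equation is dimensionally consistent.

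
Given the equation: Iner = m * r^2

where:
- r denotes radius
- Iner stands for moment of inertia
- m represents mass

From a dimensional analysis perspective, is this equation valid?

Yes

r (radius) has dimensions [L].
Iner (moment of inertia) has dimensions [L^2 M].
m (mass) has dimensions [M].

Left side: [L^2 M]
Right side: [L^2 M]

Both sides have the same dimensions, so the equation is dimensionally consistent.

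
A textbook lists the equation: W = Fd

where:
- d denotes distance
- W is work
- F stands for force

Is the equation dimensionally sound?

Yes

d (distance) has dimensions [L].
W (work) has dimensions [L^2 M T^-2].
F (force) has dimensions [L M T^-2].

Left side: [L^2 M T^-2]
Right side: [L^2 M T^-2]

Both sides have the same dimensions, so the equation is dimensionally consistent.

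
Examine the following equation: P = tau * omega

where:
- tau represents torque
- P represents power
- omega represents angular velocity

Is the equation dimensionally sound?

Yes

tau (torque) has dimensions [L^2 M T^-2].
P (power) has dimensions [L^2 M T^-3].
omega (angular velocity) has dimensions [T^-1].

Left side: [L^2 M T^-3]
Right side: [L^2 M T^-3]

Both sides have the same dimensions, so the equation is dimensionally consistent.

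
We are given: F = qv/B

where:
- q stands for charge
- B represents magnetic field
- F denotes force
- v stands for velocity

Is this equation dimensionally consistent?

No

q (charge) has dimensions [I T].
B (magnetic field) has dimensions [I^-1 M T^-2].
F (force) has dimensions [L M T^-2].
v (velocity) has dimensions [L T^-1].

Left side: [L M T^-2]
Right side: [I^2 L M^-1 T^2]

The two sides have different dimensions, so the equation is NOT dimensionally consistent.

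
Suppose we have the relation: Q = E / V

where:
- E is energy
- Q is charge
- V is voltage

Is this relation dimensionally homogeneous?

Yes

E (energy) has dimensions [L^2 M T^-2].
Q (charge) has dimensions [I T].
V (voltage) has dimensions [I^-1 L^2 M T^-3].

Left side: [I T]
Right side: [I T]

Both sides have the same dimensions, so the equation is dimensionally consistent.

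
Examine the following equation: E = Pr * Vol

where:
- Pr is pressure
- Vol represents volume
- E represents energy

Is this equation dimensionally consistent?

Yes

Pr (pressure) has dimensions [L^-1 M T^-2].
Vol (volume) has dimensions [L^3].
E (energy) has dimensions [L^2 M T^-2].

Left side: [L^2 M T^-2]
Right side: [L^2 M T^-2]

Both sides have the same dimensions, so the equation is dimensionally consistent.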